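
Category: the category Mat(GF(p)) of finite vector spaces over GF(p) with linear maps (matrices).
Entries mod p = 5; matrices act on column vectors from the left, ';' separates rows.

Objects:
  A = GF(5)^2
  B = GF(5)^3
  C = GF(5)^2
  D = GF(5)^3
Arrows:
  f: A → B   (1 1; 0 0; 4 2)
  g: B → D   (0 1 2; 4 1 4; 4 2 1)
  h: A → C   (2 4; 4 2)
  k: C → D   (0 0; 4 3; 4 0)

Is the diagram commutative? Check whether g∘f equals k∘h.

Along f;g (path 1):
  e0=[1,0] f→[1,0,4] g→[3,0,3]
  e1=[0,1] f→[1,0,2] g→[4,2,1]
  composite₁ = (3 4; 0 2; 3 1)
Along h;k (path 2):
  e0=[1,0] h→[2,4] k→[0,0,3]
  e1=[0,1] h→[4,2] k→[0,2,1]
  composite₂ = (0 0; 0 2; 3 1)
Equal? NO — does not commute

Answer: DOES NOT COMMUTE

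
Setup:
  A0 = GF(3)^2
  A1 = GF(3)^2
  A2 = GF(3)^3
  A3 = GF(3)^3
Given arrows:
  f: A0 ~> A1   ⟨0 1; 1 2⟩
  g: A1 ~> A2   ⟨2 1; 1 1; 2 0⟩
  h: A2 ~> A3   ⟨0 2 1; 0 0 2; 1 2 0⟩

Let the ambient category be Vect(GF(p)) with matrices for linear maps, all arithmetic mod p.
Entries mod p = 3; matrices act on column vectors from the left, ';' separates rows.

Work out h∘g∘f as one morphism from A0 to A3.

Answer: ⟨2 2; 0 1; 0 1⟩

Derivation:
  e0=(1,0) f~>(0,1) g~>(1,1,0) h~>(2,0,0)
  e1=(0,1) f~>(1,2) g~>(1,0,2) h~>(2,1,1)
result: ⟨2 2; 0 1; 0 1⟩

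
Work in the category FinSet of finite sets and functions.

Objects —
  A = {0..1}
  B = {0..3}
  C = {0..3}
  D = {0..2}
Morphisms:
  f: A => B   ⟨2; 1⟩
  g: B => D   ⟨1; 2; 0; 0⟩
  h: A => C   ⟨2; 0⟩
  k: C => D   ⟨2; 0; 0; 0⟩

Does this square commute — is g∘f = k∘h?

Path 1 = f;g:
  0 f=>2 g=>0
  1 f=>1 g=>2
  result₁ = ⟨0; 2⟩
Path 2 = h;k:
  0 h=>2 k=>0
  1 h=>0 k=>2
  result₂ = ⟨0; 2⟩
Equal? YES — commutes

Answer: COMMUTES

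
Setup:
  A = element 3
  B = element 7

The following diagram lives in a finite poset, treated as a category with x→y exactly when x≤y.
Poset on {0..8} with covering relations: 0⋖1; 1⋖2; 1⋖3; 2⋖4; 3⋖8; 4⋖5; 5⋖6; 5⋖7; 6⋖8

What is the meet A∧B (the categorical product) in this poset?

Lower bounds of A=3 and B=7: {0,1}
  0 ≤ 1
  1 ≤ 1
glb = 1

Answer: A∧B = 1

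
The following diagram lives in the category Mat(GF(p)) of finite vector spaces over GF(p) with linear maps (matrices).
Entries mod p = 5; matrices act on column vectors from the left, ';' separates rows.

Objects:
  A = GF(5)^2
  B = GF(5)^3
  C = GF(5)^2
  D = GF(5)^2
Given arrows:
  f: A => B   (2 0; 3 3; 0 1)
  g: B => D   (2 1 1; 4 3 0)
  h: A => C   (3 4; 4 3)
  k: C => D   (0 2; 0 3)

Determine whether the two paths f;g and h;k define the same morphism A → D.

1) trace f;g:
  e0=(1,0) f=>(2,3,0) g=>(2,2)
  e1=(0,1) f=>(0,3,1) g=>(4,4)
  composite₁ = (2 4; 2 4)
2) trace h;k:
  e0=(1,0) h=>(3,4) k=>(3,2)
  e1=(0,1) h=>(4,3) k=>(1,4)
  composite₂ = (3 1; 2 4)
Equal? distinct morphisms ✗

Answer: DOES NOT COMMUTE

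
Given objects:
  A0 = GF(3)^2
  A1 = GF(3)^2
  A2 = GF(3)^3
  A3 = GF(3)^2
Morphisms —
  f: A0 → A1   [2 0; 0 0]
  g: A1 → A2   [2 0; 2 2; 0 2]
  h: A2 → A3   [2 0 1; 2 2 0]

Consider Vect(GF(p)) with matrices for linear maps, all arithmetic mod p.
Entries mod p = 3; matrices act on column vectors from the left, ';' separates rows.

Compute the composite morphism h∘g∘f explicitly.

  e0=[1,0] f→[2,0] g→[1,1,0] h→[2,1]
  e1=[0,1] f→[0,0] g→[0,0,0] h→[0,0]
result: [2 0; 1 0]

Answer: [2 0; 1 0]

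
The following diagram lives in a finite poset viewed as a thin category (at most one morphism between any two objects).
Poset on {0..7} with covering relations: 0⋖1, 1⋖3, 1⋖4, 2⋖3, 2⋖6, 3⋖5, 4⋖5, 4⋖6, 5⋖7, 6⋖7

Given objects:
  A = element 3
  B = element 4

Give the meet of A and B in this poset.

Answer: A∧B = 1

Work:
Common predecessors of 3,4: {0,1}
  0 ≤ 1
  1 ≤ 1
glb = 1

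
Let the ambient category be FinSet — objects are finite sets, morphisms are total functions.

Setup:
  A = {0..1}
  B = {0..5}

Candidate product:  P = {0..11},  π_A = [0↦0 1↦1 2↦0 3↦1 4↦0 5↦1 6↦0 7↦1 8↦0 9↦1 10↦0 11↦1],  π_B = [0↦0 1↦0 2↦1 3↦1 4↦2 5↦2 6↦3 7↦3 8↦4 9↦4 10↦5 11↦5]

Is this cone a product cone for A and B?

|A|·|B| = 2·6 = 12;  |P| = 12
Check the pairing map k ↦ (π_A(k), π_B(k)):
  0 ↦ (0,0)
  1 ↦ (1,0)
  2 ↦ (0,1)
  3 ↦ (1,1)
  4 ↦ (0,2)
  5 ↦ (1,2)
  6 ↦ (0,3)
  7 ↦ (1,3)
  8 ↦ (0,4)
  9 ↦ (1,4)
  10 ↦ (0,5)
  11 ↦ (1,5)
distinct pairs in image: 12 / 12 needed
  → bijection onto A×B; projections well-typed.

Answer: VALID PRODUCT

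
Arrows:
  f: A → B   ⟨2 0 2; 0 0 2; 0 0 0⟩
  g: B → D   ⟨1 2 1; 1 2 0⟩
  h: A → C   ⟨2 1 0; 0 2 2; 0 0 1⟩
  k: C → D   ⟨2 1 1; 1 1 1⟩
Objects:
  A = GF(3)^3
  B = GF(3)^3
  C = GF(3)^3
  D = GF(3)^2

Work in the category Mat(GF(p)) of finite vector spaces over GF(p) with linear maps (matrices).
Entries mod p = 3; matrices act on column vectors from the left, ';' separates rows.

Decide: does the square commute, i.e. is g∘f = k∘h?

Along f;g (path 1):
  e0=(1,0,0) f→(2,0,0) g→(2,2)
  e1=(0,1,0) f→(0,0,0) g→(0,0)
  e2=(0,0,1) f→(2,2,0) g→(0,0)
  composite₁ = ⟨2 0 0; 2 0 0⟩
Along h;k (path 2):
  e0=(1,0,0) h→(2,0,0) k→(1,2)
  e1=(0,1,0) h→(1,2,0) k→(1,0)
  e2=(0,0,1) h→(0,2,1) k→(0,0)
  composite₂ = ⟨1 1 0; 2 0 0⟩
Equal? differ; not commutative

Answer: DOES NOT COMMUTE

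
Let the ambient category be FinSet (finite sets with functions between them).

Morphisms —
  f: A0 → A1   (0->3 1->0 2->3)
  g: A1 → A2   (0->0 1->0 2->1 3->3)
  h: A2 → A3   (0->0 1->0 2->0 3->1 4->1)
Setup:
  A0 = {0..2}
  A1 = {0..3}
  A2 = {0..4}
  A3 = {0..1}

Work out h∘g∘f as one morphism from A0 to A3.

Answer: (0->1 1->0 2->1)

Work:
  0 f→3 g→3 h→1
  1 f→0 g→0 h→0
  2 f→3 g→3 h→1
composite: (0->1 1->0 2->1)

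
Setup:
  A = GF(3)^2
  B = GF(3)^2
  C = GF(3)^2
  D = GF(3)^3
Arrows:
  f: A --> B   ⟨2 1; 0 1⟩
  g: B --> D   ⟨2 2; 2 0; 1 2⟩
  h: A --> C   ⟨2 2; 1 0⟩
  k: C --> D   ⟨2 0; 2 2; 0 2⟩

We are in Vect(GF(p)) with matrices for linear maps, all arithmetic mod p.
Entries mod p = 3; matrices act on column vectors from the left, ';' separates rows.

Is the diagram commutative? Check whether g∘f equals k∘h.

Path 1 = f;g:
  e0=(1,0) f-->(2,0) g-->(1,1,2)
  e1=(0,1) f-->(1,1) g-->(1,2,0)
  ⟦path⟧₁ = ⟨1 1; 1 2; 2 0⟩
Path 2 = h;k:
  e0=(1,0) h-->(2,1) k-->(1,0,2)
  e1=(0,1) h-->(2,0) k-->(1,1,0)
  ⟦path⟧₂ = ⟨1 1; 0 1; 2 0⟩
Equal? NO — does not commute

Answer: DOES NOT COMMUTE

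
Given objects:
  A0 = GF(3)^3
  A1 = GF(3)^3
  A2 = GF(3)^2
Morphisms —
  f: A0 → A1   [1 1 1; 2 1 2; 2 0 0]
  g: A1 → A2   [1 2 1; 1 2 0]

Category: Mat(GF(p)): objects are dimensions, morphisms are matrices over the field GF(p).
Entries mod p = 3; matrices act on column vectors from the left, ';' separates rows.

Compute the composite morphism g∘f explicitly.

  e0=[1,0,0] f→[1,2,2] g→[1,2]
  e1=[0,1,0] f→[1,1,0] g→[0,0]
  e2=[0,0,1] f→[1,2,0] g→[2,2]
composite: [1 0 2; 2 0 2]

Answer: [1 0 2; 2 0 2]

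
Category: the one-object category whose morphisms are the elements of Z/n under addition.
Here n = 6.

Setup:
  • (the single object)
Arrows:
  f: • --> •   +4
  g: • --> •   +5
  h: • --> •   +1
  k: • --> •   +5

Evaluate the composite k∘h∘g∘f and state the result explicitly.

Answer: +3

Trace:
  0 +4≡4 +5≡3 +1≡4 +5≡3  (mod 6)
result: +3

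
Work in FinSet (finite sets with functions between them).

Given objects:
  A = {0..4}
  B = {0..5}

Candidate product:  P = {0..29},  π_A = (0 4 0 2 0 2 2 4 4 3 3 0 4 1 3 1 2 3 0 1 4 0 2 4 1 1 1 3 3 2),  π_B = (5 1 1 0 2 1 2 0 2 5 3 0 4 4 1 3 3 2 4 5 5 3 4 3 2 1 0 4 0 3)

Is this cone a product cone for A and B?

|A|·|B| = 5·6 = 30;  |P| = 30
Check the pairing map k ↦ (π_A(k), π_B(k)):
  0 -> (0,5)
  1 -> (4,1)
  2 -> (0,1)
  3 -> (2,0)
  4 -> (0,2)
  5 -> (2,1)
  6 -> (2,2)
  7 -> (4,0)
  8 -> (4,2)
  9 -> (3,5)
  10 -> (3,3)
  11 -> (0,0)
  12 -> (4,4)
  13 -> (1,4)
  14 -> (3,1)
  15 -> (1,3)
  16 -> (2,3)
  17 -> (3,2)
  18 -> (0,4)
  19 -> (1,5)
  20 -> (4,5)
  21 -> (0,3)
  22 -> (2,4)
  23 -> (4,3)
  24 -> (1,2)
  25 -> (1,1)
  26 -> (1,0)
  27 -> (3,4)
  28 -> (3,0)
  29 -> (2,3)  ✗ repeats pair of k=16
distinct pairs in image: 29 / 30 needed
  → (2,3) hit at k=16 and k=29

Answer: NOT A VALID PRODUCT — duplicate pair at indices 29,16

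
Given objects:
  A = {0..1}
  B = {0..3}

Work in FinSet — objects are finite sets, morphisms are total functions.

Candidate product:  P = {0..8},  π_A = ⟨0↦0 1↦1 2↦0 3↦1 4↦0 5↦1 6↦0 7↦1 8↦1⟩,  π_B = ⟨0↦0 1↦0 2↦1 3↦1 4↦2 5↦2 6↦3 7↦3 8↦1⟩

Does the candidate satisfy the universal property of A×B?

Answer: NOT A VALID PRODUCT — |P|=9 ≠ |A|·|B|=8

Derivation:
|A|·|B| = 2·4 = 8;  |P| = 9
  → cardinalities differ; no bijection possible.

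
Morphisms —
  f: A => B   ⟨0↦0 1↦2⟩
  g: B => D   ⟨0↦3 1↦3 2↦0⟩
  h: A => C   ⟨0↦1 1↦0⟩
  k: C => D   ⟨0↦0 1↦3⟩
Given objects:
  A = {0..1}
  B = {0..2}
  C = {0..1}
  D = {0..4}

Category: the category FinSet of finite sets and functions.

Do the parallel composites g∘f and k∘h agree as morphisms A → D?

Answer: COMMUTES

Work:
1) trace f;g:
  0 f=>0 g=>3
  1 f=>2 g=>0
  ⟦path⟧₁ = ⟨0↦3 1↦0⟩
2) trace h;k:
  0 h=>1 k=>3
  1 h=>0 k=>0
  ⟦path⟧₂ = ⟨0↦3 1↦0⟩
Equal? same morphism ✓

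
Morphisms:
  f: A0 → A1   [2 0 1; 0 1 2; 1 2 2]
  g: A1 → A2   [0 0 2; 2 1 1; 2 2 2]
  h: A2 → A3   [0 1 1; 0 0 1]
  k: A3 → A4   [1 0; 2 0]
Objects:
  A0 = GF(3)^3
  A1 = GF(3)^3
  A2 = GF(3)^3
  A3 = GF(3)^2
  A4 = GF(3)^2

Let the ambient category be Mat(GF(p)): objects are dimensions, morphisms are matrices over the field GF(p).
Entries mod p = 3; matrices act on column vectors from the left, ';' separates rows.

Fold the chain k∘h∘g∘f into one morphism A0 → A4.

  e0=[1,0,0] f→[2,0,1] g→[2,2,0] h→[2,0] k→[2,1]
  e1=[0,1,0] f→[0,1,2] g→[1,0,0] h→[0,0] k→[0,0]
  e2=[0,0,1] f→[1,2,2] g→[1,0,1] h→[1,1] k→[1,2]
result: [2 0 1; 1 0 2]

Answer: [2 0 1; 1 0 2]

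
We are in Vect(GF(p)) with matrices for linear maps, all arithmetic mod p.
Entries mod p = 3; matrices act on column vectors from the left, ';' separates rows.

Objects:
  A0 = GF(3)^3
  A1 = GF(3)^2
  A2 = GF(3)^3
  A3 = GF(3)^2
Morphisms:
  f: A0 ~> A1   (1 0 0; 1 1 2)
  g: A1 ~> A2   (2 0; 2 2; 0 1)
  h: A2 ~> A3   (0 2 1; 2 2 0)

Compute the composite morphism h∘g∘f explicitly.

  e0=⟨1,0,0⟩ f~>⟨1,1⟩ g~>⟨2,1,1⟩ h~>⟨0,0⟩
  e1=⟨0,1,0⟩ f~>⟨0,1⟩ g~>⟨0,2,1⟩ h~>⟨2,1⟩
  e2=⟨0,0,1⟩ f~>⟨0,2⟩ g~>⟨0,1,2⟩ h~>⟨1,2⟩
composite: (0 2 1; 0 1 2)

Answer: (0 2 1; 0 1 2)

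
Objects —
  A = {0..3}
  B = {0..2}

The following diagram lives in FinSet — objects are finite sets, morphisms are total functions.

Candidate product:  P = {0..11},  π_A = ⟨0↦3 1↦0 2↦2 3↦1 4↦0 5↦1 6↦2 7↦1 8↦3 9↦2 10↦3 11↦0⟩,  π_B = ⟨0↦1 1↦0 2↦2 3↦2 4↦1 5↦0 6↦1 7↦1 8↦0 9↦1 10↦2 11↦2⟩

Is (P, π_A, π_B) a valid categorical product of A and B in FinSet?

|A|·|B| = 4·3 = 12;  |P| = 12
Check the pairing map k ↦ (π_A(k), π_B(k)):
  0 ↦ (3,1)
  1 ↦ (0,0)
  2 ↦ (2,2)
  3 ↦ (1,2)
  4 ↦ (0,1)
  5 ↦ (1,0)
  6 ↦ (2,1)
  7 ↦ (1,1)
  8 ↦ (3,0)
  9 ↦ (2,1)  ✗ repeats pair of k=6
  10 ↦ (3,2)
  11 ↦ (0,2)
distinct pairs in image: 11 / 12 needed
  → (2,1) hit at k=6 and k=9

Answer: NOT A VALID PRODUCT — duplicate pair at indices 6,9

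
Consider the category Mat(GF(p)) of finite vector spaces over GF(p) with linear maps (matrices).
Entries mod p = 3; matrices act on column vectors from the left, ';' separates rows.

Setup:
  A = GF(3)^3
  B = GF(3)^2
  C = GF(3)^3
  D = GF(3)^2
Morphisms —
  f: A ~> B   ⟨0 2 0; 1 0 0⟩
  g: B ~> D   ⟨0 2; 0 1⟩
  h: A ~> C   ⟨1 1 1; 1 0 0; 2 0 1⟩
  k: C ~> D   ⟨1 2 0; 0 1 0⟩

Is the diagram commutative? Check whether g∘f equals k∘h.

Along f;g (path 1):
  e0=(1,0,0) f~>(0,1) g~>(2,1)
  e1=(0,1,0) f~>(2,0) g~>(0,0)
  e2=(0,0,1) f~>(0,0) g~>(0,0)
  ⟦path⟧₁ = ⟨2 0 0; 1 0 0⟩
Along h;k (path 2):
  e0=(1,0,0) h~>(1,1,2) k~>(0,1)
  e1=(0,1,0) h~>(1,0,0) k~>(1,0)
  e2=(0,0,1) h~>(1,0,1) k~>(1,0)
  ⟦path⟧₂ = ⟨0 1 1; 1 0 0⟩
Equal? differ; not commutative

Answer: DOES NOT COMMUTE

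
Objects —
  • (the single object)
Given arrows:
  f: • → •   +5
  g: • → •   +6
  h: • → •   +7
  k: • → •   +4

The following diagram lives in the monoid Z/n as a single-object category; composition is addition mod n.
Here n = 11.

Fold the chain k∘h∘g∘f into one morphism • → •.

Answer: +0

Derivation:
  0 +5≡5 +6≡0 +7≡7 +4≡0  (mod 11)
composite: +0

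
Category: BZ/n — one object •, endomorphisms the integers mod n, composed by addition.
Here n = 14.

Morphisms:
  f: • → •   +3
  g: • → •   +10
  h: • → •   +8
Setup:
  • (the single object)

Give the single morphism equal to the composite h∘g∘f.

Answer: +7

Work:
  0 +3≡3 +10≡13 +8≡7  (mod 14)
result: +7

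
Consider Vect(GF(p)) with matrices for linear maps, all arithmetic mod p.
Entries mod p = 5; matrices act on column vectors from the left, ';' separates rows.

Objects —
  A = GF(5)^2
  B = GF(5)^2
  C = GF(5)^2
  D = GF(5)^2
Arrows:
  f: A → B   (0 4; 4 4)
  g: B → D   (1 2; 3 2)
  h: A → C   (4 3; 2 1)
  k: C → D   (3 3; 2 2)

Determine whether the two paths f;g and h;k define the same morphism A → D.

Along f;g (path 1):
  e0=[1,0] f→[0,4] g→[3,3]
  e1=[0,1] f→[4,4] g→[2,0]
  result₁ = (3 2; 3 0)
Along h;k (path 2):
  e0=[1,0] h→[4,2] k→[3,2]
  e1=[0,1] h→[3,1] k→[2,3]
  result₂ = (3 2; 2 3)
Equal? differ; not commutative

Answer: DOES NOT COMMUTE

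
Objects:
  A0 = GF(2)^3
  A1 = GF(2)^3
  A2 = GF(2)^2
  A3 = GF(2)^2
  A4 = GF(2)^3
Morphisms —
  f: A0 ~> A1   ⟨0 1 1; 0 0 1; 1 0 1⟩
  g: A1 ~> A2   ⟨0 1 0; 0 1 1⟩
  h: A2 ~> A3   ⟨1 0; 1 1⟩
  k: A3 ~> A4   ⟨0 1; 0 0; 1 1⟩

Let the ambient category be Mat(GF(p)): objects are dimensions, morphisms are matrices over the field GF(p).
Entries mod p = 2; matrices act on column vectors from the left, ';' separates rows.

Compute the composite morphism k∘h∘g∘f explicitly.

Answer: ⟨1 0 1; 0 0 0; 1 0 0⟩

Trace:
  e0=[1,0,0] f~>[0,0,1] g~>[0,1] h~>[0,1] k~>[1,0,1]
  e1=[0,1,0] f~>[1,0,0] g~>[0,0] h~>[0,0] k~>[0,0,0]
  e2=[0,0,1] f~>[1,1,1] g~>[1,0] h~>[1,1] k~>[1,0,0]
⟦path⟧: ⟨1 0 1; 0 0 0; 1 0 0⟩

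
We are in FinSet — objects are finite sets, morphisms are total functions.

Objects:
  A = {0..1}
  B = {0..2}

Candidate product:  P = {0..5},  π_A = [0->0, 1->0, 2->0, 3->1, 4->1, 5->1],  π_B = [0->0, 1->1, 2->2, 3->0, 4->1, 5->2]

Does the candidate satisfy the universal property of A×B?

Answer: VALID PRODUCT

Derivation:
|A|·|B| = 2·3 = 6;  |P| = 6
Check the pairing map k ↦ (π_A(k), π_B(k)):
  0 -> (0,0)
  1 -> (0,1)
  2 -> (0,2)
  3 -> (1,0)
  4 -> (1,1)
  5 -> (1,2)
distinct pairs in image: 6 / 6 needed
  → bijection onto A×B; projections well-typed.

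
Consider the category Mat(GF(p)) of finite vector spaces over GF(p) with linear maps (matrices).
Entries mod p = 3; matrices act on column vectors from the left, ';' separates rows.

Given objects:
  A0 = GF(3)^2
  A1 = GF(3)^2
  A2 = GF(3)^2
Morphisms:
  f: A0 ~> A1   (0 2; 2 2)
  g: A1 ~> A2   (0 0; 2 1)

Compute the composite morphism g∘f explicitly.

Answer: (0 0; 2 0)

Derivation:
  e0=[1,0] f~>[0,2] g~>[0,2]
  e1=[0,1] f~>[2,2] g~>[0,0]
⟦path⟧: (0 0; 2 0)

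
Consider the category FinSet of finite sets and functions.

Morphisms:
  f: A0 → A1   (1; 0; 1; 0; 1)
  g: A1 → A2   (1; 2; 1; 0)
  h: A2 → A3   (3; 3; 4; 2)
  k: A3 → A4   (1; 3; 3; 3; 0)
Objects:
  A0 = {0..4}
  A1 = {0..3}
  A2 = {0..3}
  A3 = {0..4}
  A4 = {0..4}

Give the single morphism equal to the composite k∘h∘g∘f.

  0 f→1 g→2 h→4 k→0
  1 f→0 g→1 h→3 k→3
  2 f→1 g→2 h→4 k→0
  3 f→0 g→1 h→3 k→3
  4 f→1 g→2 h→4 k→0
composite: (0; 3; 0; 3; 0)

Answer: (0; 3; 0; 3; 0)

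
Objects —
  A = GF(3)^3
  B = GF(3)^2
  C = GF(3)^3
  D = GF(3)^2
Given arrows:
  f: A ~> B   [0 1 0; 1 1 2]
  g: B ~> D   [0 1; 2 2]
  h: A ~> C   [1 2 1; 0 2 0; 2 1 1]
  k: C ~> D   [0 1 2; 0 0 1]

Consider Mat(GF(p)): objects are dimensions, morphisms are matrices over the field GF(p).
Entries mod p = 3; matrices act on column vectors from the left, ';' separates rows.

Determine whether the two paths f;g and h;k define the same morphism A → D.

Answer: COMMUTES

Trace:
Along f;g (path 1):
  e0=[1,0,0] f~>[0,1] g~>[1,2]
  e1=[0,1,0] f~>[1,1] g~>[1,1]
  e2=[0,0,1] f~>[0,2] g~>[2,1]
  composite₁ = [1 1 2; 2 1 1]
Along h;k (path 2):
  e0=[1,0,0] h~>[1,0,2] k~>[1,2]
  e1=[0,1,0] h~>[2,2,1] k~>[1,1]
  e2=[0,0,1] h~>[1,0,1] k~>[2,1]
  composite₂ = [1 1 2; 2 1 1]
Equal? same morphism ✓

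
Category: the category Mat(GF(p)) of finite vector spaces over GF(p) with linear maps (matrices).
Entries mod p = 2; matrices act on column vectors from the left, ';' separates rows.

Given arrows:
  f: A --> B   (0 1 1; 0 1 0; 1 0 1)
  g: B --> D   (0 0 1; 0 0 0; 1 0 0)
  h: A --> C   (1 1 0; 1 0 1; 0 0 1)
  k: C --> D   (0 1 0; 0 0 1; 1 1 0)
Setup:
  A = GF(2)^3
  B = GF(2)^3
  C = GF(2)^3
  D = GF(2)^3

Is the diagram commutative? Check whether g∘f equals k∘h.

1) trace f;g:
  e0=(1,0,0) f-->(0,0,1) g-->(1,0,0)
  e1=(0,1,0) f-->(1,1,0) g-->(0,0,1)
  e2=(0,0,1) f-->(1,0,1) g-->(1,0,1)
  ⟦path⟧₁ = (1 0 1; 0 0 0; 0 1 1)
2) trace h;k:
  e0=(1,0,0) h-->(1,1,0) k-->(1,0,0)
  e1=(0,1,0) h-->(1,0,0) k-->(0,0,1)
  e2=(0,0,1) h-->(0,1,1) k-->(1,1,1)
  ⟦path⟧₂ = (1 0 1; 0 0 1; 0 1 1)
Equal? NO — does not commute

Answer: DOES NOT COMMUTE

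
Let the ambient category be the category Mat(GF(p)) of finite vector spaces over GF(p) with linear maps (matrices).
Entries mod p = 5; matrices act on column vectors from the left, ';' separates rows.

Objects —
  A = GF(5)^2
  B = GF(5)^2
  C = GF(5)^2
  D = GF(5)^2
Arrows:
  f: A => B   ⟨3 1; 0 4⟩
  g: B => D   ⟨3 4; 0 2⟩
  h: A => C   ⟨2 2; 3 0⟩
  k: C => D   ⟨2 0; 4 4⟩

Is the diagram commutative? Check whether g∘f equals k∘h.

Path 1 = f;g:
  e0=(1,0) f=>(3,0) g=>(4,0)
  e1=(0,1) f=>(1,4) g=>(4,3)
  composite₁ = ⟨4 4; 0 3⟩
Path 2 = h;k:
  e0=(1,0) h=>(2,3) k=>(4,0)
  e1=(0,1) h=>(2,0) k=>(4,3)
  composite₂ = ⟨4 4; 0 3⟩
Equal? equal; square commutes

Answer: COMMUTES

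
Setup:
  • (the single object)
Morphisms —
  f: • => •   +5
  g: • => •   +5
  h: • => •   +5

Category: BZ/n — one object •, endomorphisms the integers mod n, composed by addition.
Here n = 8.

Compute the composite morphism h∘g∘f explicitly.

Answer: +7

Trace:
  0 +5≡5 +5≡2 +5≡7  (mod 8)
⟦path⟧: +7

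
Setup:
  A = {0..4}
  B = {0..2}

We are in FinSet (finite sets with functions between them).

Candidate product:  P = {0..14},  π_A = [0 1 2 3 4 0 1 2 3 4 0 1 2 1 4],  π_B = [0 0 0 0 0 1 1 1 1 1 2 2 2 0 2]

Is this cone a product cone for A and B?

Answer: NOT A VALID PRODUCT — duplicate pair at indices 1,13

Work:
|A|·|B| = 5·3 = 15;  |P| = 15
Check the pairing map k ↦ (π_A(k), π_B(k)):
  0 -> (0,0)
  1 -> (1,0)
  2 -> (2,0)
  3 -> (3,0)
  4 -> (4,0)
  5 -> (0,1)
  6 -> (1,1)
  7 -> (2,1)
  8 -> (3,1)
  9 -> (4,1)
  10 -> (0,2)
  11 -> (1,2)
  12 -> (2,2)
  13 -> (1,0)  ✗ repeats pair of k=1
  14 -> (4,2)
distinct pairs in image: 14 / 15 needed
  → (1,0) hit at k=1 and k=13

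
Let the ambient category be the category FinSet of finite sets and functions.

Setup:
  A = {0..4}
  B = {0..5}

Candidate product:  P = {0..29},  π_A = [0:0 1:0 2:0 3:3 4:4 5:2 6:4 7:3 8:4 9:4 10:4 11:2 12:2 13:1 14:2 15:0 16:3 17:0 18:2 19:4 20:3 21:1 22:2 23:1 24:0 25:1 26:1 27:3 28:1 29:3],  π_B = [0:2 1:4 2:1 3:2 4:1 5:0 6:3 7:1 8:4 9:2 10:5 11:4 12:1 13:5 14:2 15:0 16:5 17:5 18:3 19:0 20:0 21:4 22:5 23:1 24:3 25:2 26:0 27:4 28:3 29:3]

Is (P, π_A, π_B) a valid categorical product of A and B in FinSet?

Answer: VALID PRODUCT

Work:
|A|·|B| = 5·6 = 30;  |P| = 30
Check the pairing map k ↦ (π_A(k), π_B(k)):
  0 : (0,2)
  1 : (0,4)
  2 : (0,1)
  3 : (3,2)
  4 : (4,1)
  5 : (2,0)
  6 : (4,3)
  7 : (3,1)
  8 : (4,4)
  9 : (4,2)
  10 : (4,5)
  11 : (2,4)
  12 : (2,1)
  13 : (1,5)
  14 : (2,2)
  15 : (0,0)
  16 : (3,5)
  17 : (0,5)
  18 : (2,3)
  19 : (4,0)
  20 : (3,0)
  21 : (1,4)
  22 : (2,5)
  23 : (1,1)
  24 : (0,3)
  25 : (1,2)
  26 : (1,0)
  27 : (3,4)
  28 : (1,3)
  29 : (3,3)
distinct pairs in image: 30 / 30 needed
  → bijection onto A×B; projections well-typed.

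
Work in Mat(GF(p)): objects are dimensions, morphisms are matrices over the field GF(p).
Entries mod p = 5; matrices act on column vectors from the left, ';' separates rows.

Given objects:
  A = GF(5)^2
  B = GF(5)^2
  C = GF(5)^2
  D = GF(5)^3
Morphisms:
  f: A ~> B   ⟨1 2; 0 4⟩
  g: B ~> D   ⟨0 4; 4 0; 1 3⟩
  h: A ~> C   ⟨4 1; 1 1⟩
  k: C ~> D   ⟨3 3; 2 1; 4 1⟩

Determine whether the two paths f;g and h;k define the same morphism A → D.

1) trace f;g:
  e0=[1,0] f~>[1,0] g~>[0,4,1]
  e1=[0,1] f~>[2,4] g~>[1,3,4]
  composite₁ = ⟨0 1; 4 3; 1 4⟩
2) trace h;k:
  e0=[1,0] h~>[4,1] k~>[0,4,2]
  e1=[0,1] h~>[1,1] k~>[1,3,0]
  composite₂ = ⟨0 1; 4 3; 2 0⟩
Equal? NO — does not commute

Answer: DOES NOT COMMUTE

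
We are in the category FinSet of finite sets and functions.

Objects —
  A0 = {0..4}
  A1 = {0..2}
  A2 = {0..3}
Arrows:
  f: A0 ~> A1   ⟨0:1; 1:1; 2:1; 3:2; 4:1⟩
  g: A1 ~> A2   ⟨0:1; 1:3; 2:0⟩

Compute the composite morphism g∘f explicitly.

Answer: ⟨0:3; 1:3; 2:3; 3:0; 4:3⟩

Work:
  0 f~>1 g~>3
  1 f~>1 g~>3
  2 f~>1 g~>3
  3 f~>2 g~>0
  4 f~>1 g~>3
result: ⟨0:3; 1:3; 2:3; 3:0; 4:3⟩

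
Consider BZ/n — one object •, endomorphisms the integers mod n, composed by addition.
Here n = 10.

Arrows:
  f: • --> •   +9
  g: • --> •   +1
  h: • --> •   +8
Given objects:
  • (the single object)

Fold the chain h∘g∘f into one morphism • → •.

  0 +9≡9 +1≡0 +8≡8  (mod 10)
result: +8

Answer: +8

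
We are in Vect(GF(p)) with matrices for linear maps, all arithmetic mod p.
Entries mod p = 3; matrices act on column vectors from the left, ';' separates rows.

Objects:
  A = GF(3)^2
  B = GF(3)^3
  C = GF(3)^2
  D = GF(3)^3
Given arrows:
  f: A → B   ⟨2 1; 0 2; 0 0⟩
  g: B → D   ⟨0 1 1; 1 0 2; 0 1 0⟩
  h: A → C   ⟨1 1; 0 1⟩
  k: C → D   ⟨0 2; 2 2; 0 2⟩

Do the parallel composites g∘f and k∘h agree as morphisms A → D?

1) trace f;g:
  e0=⟨1,0⟩ f→⟨2,0,0⟩ g→⟨0,2,0⟩
  e1=⟨0,1⟩ f→⟨1,2,0⟩ g→⟨2,1,2⟩
  ⟦path⟧₁ = ⟨0 2; 2 1; 0 2⟩
2) trace h;k:
  e0=⟨1,0⟩ h→⟨1,0⟩ k→⟨0,2,0⟩
  e1=⟨0,1⟩ h→⟨1,1⟩ k→⟨2,1,2⟩
  ⟦path⟧₂ = ⟨0 2; 2 1; 0 2⟩
Equal? same morphism ✓

Answer: COMMUTES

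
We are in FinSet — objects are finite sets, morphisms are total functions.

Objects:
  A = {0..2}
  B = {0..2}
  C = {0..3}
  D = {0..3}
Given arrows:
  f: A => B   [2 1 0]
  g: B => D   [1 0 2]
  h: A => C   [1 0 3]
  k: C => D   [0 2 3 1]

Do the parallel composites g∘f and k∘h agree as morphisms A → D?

Answer: COMMUTES

Work:
Along f;g (path 1):
  0 f=>2 g=>2
  1 f=>1 g=>0
  2 f=>0 g=>1
  result₁ = [2 0 1]
Along h;k (path 2):
  0 h=>1 k=>2
  1 h=>0 k=>0
  2 h=>3 k=>1
  result₂ = [2 0 1]
Equal? equal; square commutes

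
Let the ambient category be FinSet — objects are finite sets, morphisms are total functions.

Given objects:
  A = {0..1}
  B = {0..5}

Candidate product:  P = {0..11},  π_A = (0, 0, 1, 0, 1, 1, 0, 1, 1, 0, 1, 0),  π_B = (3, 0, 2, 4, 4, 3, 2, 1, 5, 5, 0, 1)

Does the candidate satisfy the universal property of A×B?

Answer: VALID PRODUCT

Work:
|A|·|B| = 2·6 = 12;  |P| = 12
Check the pairing map k ↦ (π_A(k), π_B(k)):
  0 -> (0,3)
  1 -> (0,0)
  2 -> (1,2)
  3 -> (0,4)
  4 -> (1,4)
  5 -> (1,3)
  6 -> (0,2)
  7 -> (1,1)
  8 -> (1,5)
  9 -> (0,5)
  10 -> (1,0)
  11 -> (0,1)
distinct pairs in image: 12 / 12 needed
  → bijection onto A×B; projections well-typed.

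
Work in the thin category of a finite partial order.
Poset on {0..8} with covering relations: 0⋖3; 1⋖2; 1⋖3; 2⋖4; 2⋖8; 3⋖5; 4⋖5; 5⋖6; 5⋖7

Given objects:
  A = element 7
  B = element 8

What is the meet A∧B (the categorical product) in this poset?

Common predecessors of 7,8: {1,2}
  1 ≤ 2
  2 ≤ 2
glb = 2

Answer: A∧B = 2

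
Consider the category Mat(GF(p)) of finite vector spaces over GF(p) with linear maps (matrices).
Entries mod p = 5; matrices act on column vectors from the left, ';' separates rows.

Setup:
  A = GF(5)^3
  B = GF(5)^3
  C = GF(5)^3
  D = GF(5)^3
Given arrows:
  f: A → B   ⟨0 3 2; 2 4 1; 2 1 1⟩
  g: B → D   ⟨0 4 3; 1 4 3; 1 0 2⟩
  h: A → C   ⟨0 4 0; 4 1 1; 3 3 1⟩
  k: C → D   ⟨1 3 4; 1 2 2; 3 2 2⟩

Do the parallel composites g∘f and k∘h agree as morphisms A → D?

Answer: COMMUTES

Derivation:
Along f;g (path 1):
  e0=⟨1,0,0⟩ f→⟨0,2,2⟩ g→⟨4,4,4⟩
  e1=⟨0,1,0⟩ f→⟨3,4,1⟩ g→⟨4,2,0⟩
  e2=⟨0,0,1⟩ f→⟨2,1,1⟩ g→⟨2,4,4⟩
  composite₁ = ⟨4 4 2; 4 2 4; 4 0 4⟩
Along h;k (path 2):
  e0=⟨1,0,0⟩ h→⟨0,4,3⟩ k→⟨4,4,4⟩
  e1=⟨0,1,0⟩ h→⟨4,1,3⟩ k→⟨4,2,0⟩
  e2=⟨0,0,1⟩ h→⟨0,1,1⟩ k→⟨2,4,4⟩
  composite₂ = ⟨4 4 2; 4 2 4; 4 0 4⟩
Equal? YES — commutes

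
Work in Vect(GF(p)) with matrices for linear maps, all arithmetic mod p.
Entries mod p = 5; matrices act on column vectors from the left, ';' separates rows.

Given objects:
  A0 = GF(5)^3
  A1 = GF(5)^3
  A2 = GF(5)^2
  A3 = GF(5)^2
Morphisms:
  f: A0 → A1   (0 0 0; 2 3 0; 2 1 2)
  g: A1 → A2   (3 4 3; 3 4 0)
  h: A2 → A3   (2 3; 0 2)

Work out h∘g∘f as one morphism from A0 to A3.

  e0=[1,0,0] f→[0,2,2] g→[4,3] h→[2,1]
  e1=[0,1,0] f→[0,3,1] g→[0,2] h→[1,4]
  e2=[0,0,1] f→[0,0,2] g→[1,0] h→[2,0]
composite: (2 1 2; 1 4 0)

Answer: (2 1 2; 1 4 0)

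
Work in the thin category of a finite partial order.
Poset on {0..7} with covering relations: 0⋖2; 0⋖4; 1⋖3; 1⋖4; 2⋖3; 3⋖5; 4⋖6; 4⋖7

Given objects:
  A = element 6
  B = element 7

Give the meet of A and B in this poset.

Lower bounds of A=6 and B=7: {0,1,4}
  0 <= 4
  1 <= 4
  4 <= 4
glb = 4

Answer: A∧B = 4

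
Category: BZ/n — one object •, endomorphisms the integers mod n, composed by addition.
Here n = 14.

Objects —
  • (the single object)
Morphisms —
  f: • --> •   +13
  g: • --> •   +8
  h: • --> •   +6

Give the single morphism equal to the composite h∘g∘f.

  0 +13≡13 +8≡7 +6≡13  (mod 14)
composite: +13

Answer: +13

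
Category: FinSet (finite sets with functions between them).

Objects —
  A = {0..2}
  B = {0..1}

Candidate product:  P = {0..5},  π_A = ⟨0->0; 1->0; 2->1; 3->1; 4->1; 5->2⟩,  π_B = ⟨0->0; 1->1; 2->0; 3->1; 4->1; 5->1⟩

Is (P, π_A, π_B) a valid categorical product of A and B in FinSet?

|A|·|B| = 3·2 = 6;  |P| = 6
Check the pairing map k ↦ (π_A(k), π_B(k)):
  0 -> (0,0)
  1 -> (0,1)
  2 -> (1,0)
  3 -> (1,1)
  4 -> (1,1)  ✗ repeats pair of k=3
  5 -> (2,1)
distinct pairs in image: 5 / 6 needed
  → (1,1) hit at k=3 and k=4

Answer: NOT A VALID PRODUCT — duplicate pair at indices 3,4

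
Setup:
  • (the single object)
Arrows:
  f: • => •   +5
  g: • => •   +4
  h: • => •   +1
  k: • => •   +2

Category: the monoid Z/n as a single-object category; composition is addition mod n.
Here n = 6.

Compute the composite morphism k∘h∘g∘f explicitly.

Answer: +0

Trace:
  0 +5≡5 +4≡3 +1≡4 +2≡0  (mod 6)
result: +0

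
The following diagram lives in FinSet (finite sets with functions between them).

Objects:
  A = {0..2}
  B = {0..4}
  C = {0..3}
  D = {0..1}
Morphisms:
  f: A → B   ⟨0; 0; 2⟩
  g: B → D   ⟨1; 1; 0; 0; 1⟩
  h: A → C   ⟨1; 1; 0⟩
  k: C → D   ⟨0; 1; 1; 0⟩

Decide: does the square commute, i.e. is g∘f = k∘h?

Answer: COMMUTES

Trace:
Path 1 = f;g:
  0 f→0 g→1
  1 f→0 g→1
  2 f→2 g→0
  composite₁ = ⟨1; 1; 0⟩
Path 2 = h;k:
  0 h→1 k→1
  1 h→1 k→1
  2 h→0 k→0
  composite₂ = ⟨1; 1; 0⟩
Equal? equal; square commutes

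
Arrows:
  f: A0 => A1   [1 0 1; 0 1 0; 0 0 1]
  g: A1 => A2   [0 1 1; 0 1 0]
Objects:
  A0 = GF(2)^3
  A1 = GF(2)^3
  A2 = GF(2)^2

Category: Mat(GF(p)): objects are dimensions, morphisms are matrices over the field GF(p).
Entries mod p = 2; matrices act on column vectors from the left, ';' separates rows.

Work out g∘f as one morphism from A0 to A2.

  e0=[1,0,0] f=>[1,0,0] g=>[0,0]
  e1=[0,1,0] f=>[0,1,0] g=>[1,1]
  e2=[0,0,1] f=>[1,0,1] g=>[1,0]
result: [0 1 1; 0 1 0]

Answer: [0 1 1; 0 1 0]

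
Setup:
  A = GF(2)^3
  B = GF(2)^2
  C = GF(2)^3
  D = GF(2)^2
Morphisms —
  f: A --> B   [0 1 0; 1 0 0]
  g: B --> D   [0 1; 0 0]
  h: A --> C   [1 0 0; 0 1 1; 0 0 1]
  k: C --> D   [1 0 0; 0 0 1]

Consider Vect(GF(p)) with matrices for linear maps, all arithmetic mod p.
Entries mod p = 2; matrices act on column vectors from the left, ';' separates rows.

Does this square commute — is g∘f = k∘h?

Answer: DOES NOT COMMUTE

Work:
Path 1 = f;g:
  e0=(1,0,0) f-->(0,1) g-->(1,0)
  e1=(0,1,0) f-->(1,0) g-->(0,0)
  e2=(0,0,1) f-->(0,0) g-->(0,0)
  result₁ = [1 0 0; 0 0 0]
Path 2 = h;k:
  e0=(1,0,0) h-->(1,0,0) k-->(1,0)
  e1=(0,1,0) h-->(0,1,0) k-->(0,0)
  e2=(0,0,1) h-->(0,1,1) k-->(0,1)
  result₂ = [1 0 0; 0 0 1]
Equal? differ; not commutative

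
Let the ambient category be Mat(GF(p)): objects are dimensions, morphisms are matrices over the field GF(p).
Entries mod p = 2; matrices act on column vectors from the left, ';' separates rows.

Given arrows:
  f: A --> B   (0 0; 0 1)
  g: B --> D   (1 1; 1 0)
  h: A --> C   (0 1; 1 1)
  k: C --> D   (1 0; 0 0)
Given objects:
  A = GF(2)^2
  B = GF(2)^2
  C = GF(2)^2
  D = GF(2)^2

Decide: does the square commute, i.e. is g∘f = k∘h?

Along f;g (path 1):
  e0=(1,0) f-->(0,0) g-->(0,0)
  e1=(0,1) f-->(0,1) g-->(1,0)
  composite₁ = (0 1; 0 0)
Along h;k (path 2):
  e0=(1,0) h-->(0,1) k-->(0,0)
  e1=(0,1) h-->(1,1) k-->(1,0)
  composite₂ = (0 1; 0 0)
Equal? same morphism ✓

Answer: COMMUTES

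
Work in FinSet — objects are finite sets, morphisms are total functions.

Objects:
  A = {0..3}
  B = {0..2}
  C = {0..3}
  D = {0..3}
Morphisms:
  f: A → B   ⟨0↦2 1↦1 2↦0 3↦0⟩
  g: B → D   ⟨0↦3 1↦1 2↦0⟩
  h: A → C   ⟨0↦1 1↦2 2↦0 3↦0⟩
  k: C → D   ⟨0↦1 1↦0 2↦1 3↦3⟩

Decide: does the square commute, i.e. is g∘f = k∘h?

Answer: DOES NOT COMMUTE

Work:
Path 1 = f;g:
  0 f→2 g→0
  1 f→1 g→1
  2 f→0 g→3
  3 f→0 g→3
  composite₁ = ⟨0↦0 1↦1 2↦3 3↦3⟩
Path 2 = h;k:
  0 h→1 k→0
  1 h→2 k→1
  2 h→0 k→1
  3 h→0 k→1
  composite₂ = ⟨0↦0 1↦1 2↦1 3↦1⟩
Equal? distinct morphisms ✗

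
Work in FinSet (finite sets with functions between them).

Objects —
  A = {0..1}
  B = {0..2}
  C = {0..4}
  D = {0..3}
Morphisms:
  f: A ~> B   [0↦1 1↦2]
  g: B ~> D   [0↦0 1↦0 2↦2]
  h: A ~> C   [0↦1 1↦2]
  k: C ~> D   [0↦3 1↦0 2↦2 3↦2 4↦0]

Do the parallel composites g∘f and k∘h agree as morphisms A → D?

1) trace f;g:
  0 f~>1 g~>0
  1 f~>2 g~>2
  composite₁ = [0↦0 1↦2]
2) trace h;k:
  0 h~>1 k~>0
  1 h~>2 k~>2
  composite₂ = [0↦0 1↦2]
Equal? equal; square commutes

Answer: COMMUTES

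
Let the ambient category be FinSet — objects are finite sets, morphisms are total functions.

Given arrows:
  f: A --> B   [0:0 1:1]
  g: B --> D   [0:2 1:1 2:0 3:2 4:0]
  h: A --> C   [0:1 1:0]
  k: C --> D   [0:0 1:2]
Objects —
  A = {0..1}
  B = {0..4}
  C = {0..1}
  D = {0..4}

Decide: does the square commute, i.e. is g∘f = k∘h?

Answer: DOES NOT COMMUTE

Derivation:
Along f;g (path 1):
  0 f-->0 g-->2
  1 f-->1 g-->1
  result₁ = [0:2 1:1]
Along h;k (path 2):
  0 h-->1 k-->2
  1 h-->0 k-->0
  result₂ = [0:2 1:0]
Equal? distinct morphisms ✗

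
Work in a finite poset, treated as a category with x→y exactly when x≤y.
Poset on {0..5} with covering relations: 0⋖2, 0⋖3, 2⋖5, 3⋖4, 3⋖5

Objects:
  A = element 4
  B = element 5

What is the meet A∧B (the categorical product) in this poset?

Answer: A∧B = 3

Work:
Lower bounds of A=4 and B=5: {0,3}
  0 ⊑ 3
  3 ⊑ 3
glb = 3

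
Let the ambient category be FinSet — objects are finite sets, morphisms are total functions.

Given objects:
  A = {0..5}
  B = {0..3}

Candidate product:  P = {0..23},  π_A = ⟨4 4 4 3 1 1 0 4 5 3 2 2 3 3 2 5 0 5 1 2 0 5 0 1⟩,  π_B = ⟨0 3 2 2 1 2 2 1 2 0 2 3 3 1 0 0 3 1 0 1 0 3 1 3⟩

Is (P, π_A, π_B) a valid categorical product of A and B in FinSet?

Answer: VALID PRODUCT

Derivation:
|A|·|B| = 6·4 = 24;  |P| = 24
Check the pairing map k ↦ (π_A(k), π_B(k)):
  0 -> (4,0)
  1 -> (4,3)
  2 -> (4,2)
  3 -> (3,2)
  4 -> (1,1)
  5 -> (1,2)
  6 -> (0,2)
  7 -> (4,1)
  8 -> (5,2)
  9 -> (3,0)
  10 -> (2,2)
  11 -> (2,3)
  12 -> (3,3)
  13 -> (3,1)
  14 -> (2,0)
  15 -> (5,0)
  16 -> (0,3)
  17 -> (5,1)
  18 -> (1,0)
  19 -> (2,1)
  20 -> (0,0)
  21 -> (5,3)
  22 -> (0,1)
  23 -> (1,3)
distinct pairs in image: 24 / 24 needed
  → bijection onto A×B; projections well-typed.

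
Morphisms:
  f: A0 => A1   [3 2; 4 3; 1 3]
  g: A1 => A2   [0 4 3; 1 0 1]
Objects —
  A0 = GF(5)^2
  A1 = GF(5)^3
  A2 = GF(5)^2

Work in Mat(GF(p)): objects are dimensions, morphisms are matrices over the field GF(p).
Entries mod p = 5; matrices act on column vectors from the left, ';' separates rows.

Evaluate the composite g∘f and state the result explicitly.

Answer: [4 1; 4 0]

Derivation:
  e0=(1,0) f=>(3,4,1) g=>(4,4)
  e1=(0,1) f=>(2,3,3) g=>(1,0)
composite: [4 1; 4 0]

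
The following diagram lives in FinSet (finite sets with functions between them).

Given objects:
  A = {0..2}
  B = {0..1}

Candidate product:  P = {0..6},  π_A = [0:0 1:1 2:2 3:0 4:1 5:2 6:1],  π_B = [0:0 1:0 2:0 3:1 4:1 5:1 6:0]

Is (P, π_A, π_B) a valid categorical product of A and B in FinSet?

Answer: NOT A VALID PRODUCT — |P|=7 ≠ |A|·|B|=6

Derivation:
|A|·|B| = 3·2 = 6;  |P| = 7
  → cardinalities differ; no bijection possible.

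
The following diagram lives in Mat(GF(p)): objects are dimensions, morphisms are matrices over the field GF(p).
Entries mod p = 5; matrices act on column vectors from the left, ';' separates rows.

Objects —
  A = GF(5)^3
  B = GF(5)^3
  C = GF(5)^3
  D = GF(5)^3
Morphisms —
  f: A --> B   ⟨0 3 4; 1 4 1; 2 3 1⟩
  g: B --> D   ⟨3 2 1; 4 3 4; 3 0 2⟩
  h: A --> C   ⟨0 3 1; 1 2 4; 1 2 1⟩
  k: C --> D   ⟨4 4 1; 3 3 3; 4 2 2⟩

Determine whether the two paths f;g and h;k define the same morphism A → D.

Along f;g (path 1):
  e0=[1,0,0] f-->[0,1,2] g-->[4,1,4]
  e1=[0,1,0] f-->[3,4,3] g-->[0,1,0]
  e2=[0,0,1] f-->[4,1,1] g-->[0,3,4]
  ⟦path⟧₁ = ⟨4 0 0; 1 1 3; 4 0 4⟩
Along h;k (path 2):
  e0=[1,0,0] h-->[0,1,1] k-->[0,1,4]
  e1=[0,1,0] h-->[3,2,2] k-->[2,1,0]
  e2=[0,0,1] h-->[1,4,1] k-->[1,3,4]
  ⟦path⟧₂ = ⟨0 2 1; 1 1 3; 4 0 4⟩
Equal? distinct morphisms ✗

Answer: DOES NOT COMMUTE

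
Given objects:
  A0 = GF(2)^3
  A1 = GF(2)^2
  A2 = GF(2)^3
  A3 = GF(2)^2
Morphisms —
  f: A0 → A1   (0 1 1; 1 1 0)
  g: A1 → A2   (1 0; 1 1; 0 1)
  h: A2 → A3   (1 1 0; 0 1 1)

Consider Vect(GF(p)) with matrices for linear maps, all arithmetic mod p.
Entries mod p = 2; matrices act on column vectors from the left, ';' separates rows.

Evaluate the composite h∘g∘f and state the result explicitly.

  e0=⟨1,0,0⟩ f→⟨0,1⟩ g→⟨0,1,1⟩ h→⟨1,0⟩
  e1=⟨0,1,0⟩ f→⟨1,1⟩ g→⟨1,0,1⟩ h→⟨1,1⟩
  e2=⟨0,0,1⟩ f→⟨1,0⟩ g→⟨1,1,0⟩ h→⟨0,1⟩
composite: (1 1 0; 0 1 1)

Answer: (1 1 0; 0 1 1)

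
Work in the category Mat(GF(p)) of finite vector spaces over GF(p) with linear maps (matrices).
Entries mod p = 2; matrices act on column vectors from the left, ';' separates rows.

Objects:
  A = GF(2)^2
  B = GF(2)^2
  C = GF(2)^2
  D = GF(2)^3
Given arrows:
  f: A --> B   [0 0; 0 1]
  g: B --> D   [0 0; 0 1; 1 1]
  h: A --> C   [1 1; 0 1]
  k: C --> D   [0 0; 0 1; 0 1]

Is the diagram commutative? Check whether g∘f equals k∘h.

Answer: COMMUTES

Work:
Along f;g (path 1):
  e0=⟨1,0⟩ f-->⟨0,0⟩ g-->⟨0,0,0⟩
  e1=⟨0,1⟩ f-->⟨0,1⟩ g-->⟨0,1,1⟩
  result₁ = [0 0; 0 1; 0 1]
Along h;k (path 2):
  e0=⟨1,0⟩ h-->⟨1,0⟩ k-->⟨0,0,0⟩
  e1=⟨0,1⟩ h-->⟨1,1⟩ k-->⟨0,1,1⟩
  result₂ = [0 0; 0 1; 0 1]
Equal? same morphism ✓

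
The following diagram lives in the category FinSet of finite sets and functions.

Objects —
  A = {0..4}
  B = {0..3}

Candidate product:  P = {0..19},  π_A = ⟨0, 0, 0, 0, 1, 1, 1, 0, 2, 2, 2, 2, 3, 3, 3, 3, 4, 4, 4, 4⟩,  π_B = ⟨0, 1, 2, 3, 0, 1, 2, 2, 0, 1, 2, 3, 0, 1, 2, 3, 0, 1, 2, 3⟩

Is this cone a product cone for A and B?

|A|·|B| = 5·4 = 20;  |P| = 20
Check the pairing map k ↦ (π_A(k), π_B(k)):
  0 -> (0,0)
  1 -> (0,1)
  2 -> (0,2)
  3 -> (0,3)
  4 -> (1,0)
  5 -> (1,1)
  6 -> (1,2)
  7 -> (0,2)  ✗ repeats pair of k=2
  8 -> (2,0)
  9 -> (2,1)
  10 -> (2,2)
  11 -> (2,3)
  12 -> (3,0)
  13 -> (3,1)
  14 -> (3,2)
  15 -> (3,3)
  16 -> (4,0)
  17 -> (4,1)
  18 -> (4,2)
  19 -> (4,3)
distinct pairs in image: 19 / 20 needed
  → (0,2) hit at k=2 and k=7

Answer: NOT A VALID PRODUCT — duplicate pair at indices 2,7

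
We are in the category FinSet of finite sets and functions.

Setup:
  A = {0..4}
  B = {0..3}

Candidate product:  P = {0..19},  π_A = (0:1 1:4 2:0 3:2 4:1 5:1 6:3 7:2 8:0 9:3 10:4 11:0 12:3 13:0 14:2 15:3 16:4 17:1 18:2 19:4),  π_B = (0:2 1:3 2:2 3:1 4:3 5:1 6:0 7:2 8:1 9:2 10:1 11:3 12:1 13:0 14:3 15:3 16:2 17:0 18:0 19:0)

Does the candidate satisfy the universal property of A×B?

Answer: VALID PRODUCT

Work:
|A|·|B| = 5·4 = 20;  |P| = 20
Check the pairing map k ↦ (π_A(k), π_B(k)):
  0 : (1,2)
  1 : (4,3)
  2 : (0,2)
  3 : (2,1)
  4 : (1,3)
  5 : (1,1)
  6 : (3,0)
  7 : (2,2)
  8 : (0,1)
  9 : (3,2)
  10 : (4,1)
  11 : (0,3)
  12 : (3,1)
  13 : (0,0)
  14 : (2,3)
  15 : (3,3)
  16 : (4,2)
  17 : (1,0)
  18 : (2,0)
  19 : (4,0)
distinct pairs in image: 20 / 20 needed
  → bijection onto A×B; projections well-typed.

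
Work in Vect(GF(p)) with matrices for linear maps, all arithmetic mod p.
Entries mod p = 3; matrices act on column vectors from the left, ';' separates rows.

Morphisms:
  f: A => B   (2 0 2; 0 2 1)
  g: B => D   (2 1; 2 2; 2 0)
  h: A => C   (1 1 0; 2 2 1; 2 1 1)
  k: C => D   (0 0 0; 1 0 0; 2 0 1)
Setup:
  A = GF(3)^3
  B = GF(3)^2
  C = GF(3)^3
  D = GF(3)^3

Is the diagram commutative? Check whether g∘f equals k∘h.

Answer: DOES NOT COMMUTE

Work:
Along f;g (path 1):
  e0=⟨1,0,0⟩ f=>⟨2,0⟩ g=>⟨1,1,1⟩
  e1=⟨0,1,0⟩ f=>⟨0,2⟩ g=>⟨2,1,0⟩
  e2=⟨0,0,1⟩ f=>⟨2,1⟩ g=>⟨2,0,1⟩
  ⟦path⟧₁ = (1 2 2; 1 1 0; 1 0 1)
Along h;k (path 2):
  e0=⟨1,0,0⟩ h=>⟨1,2,2⟩ k=>⟨0,1,1⟩
  e1=⟨0,1,0⟩ h=>⟨1,2,1⟩ k=>⟨0,1,0⟩
  e2=⟨0,0,1⟩ h=>⟨0,1,1⟩ k=>⟨0,0,1⟩
  ⟦path⟧₂ = (0 0 0; 1 1 0; 1 0 1)
Equal? distinct morphisms ✗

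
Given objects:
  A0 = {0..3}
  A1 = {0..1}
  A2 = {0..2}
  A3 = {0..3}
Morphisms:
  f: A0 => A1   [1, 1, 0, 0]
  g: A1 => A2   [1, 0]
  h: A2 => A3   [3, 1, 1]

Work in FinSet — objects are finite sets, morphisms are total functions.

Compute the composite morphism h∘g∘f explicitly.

Answer: [3, 3, 1, 1]

Derivation:
  0 f=>1 g=>0 h=>3
  1 f=>1 g=>0 h=>3
  2 f=>0 g=>1 h=>1
  3 f=>0 g=>1 h=>1
⟦path⟧: [3, 3, 1, 1]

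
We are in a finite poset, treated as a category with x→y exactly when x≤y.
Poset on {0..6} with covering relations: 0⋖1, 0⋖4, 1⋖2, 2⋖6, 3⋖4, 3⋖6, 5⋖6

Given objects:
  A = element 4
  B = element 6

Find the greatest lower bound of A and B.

Common predecessors of 4,6: {0,3}
  maximal lower bounds 0 and 3 are incomparable: neither 0≤3 nor 3≤0
→ no greatest lower bound exists

Answer: NO MEET EXISTS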